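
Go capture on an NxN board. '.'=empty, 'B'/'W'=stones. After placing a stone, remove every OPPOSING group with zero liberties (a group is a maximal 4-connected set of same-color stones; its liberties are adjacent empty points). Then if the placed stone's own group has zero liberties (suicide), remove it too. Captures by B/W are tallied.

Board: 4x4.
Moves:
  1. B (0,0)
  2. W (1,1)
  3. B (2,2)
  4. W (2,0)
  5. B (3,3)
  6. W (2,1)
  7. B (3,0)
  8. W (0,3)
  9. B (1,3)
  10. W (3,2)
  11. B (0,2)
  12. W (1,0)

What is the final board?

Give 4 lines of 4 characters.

Answer: B.B.
WW.B
WWB.
B.WB

Derivation:
Move 1: B@(0,0) -> caps B=0 W=0
Move 2: W@(1,1) -> caps B=0 W=0
Move 3: B@(2,2) -> caps B=0 W=0
Move 4: W@(2,0) -> caps B=0 W=0
Move 5: B@(3,3) -> caps B=0 W=0
Move 6: W@(2,1) -> caps B=0 W=0
Move 7: B@(3,0) -> caps B=0 W=0
Move 8: W@(0,3) -> caps B=0 W=0
Move 9: B@(1,3) -> caps B=0 W=0
Move 10: W@(3,2) -> caps B=0 W=0
Move 11: B@(0,2) -> caps B=1 W=0
Move 12: W@(1,0) -> caps B=1 W=0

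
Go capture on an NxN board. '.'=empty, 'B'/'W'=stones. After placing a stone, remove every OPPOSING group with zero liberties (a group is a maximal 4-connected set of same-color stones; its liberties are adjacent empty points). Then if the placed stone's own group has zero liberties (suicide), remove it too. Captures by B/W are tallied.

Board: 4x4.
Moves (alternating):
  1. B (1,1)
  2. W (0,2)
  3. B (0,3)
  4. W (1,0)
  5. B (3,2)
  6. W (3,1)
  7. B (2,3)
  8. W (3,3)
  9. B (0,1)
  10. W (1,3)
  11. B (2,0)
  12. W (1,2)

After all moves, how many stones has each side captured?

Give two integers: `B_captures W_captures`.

Answer: 0 1

Derivation:
Move 1: B@(1,1) -> caps B=0 W=0
Move 2: W@(0,2) -> caps B=0 W=0
Move 3: B@(0,3) -> caps B=0 W=0
Move 4: W@(1,0) -> caps B=0 W=0
Move 5: B@(3,2) -> caps B=0 W=0
Move 6: W@(3,1) -> caps B=0 W=0
Move 7: B@(2,3) -> caps B=0 W=0
Move 8: W@(3,3) -> caps B=0 W=0
Move 9: B@(0,1) -> caps B=0 W=0
Move 10: W@(1,3) -> caps B=0 W=1
Move 11: B@(2,0) -> caps B=0 W=1
Move 12: W@(1,2) -> caps B=0 W=1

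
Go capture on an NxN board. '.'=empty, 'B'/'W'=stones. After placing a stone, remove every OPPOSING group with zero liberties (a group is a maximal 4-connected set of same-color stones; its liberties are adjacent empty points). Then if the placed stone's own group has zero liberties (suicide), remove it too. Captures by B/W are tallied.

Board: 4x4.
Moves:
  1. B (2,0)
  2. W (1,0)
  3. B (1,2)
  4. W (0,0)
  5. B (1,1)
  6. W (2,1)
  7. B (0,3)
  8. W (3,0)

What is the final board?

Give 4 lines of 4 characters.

Move 1: B@(2,0) -> caps B=0 W=0
Move 2: W@(1,0) -> caps B=0 W=0
Move 3: B@(1,2) -> caps B=0 W=0
Move 4: W@(0,0) -> caps B=0 W=0
Move 5: B@(1,1) -> caps B=0 W=0
Move 6: W@(2,1) -> caps B=0 W=0
Move 7: B@(0,3) -> caps B=0 W=0
Move 8: W@(3,0) -> caps B=0 W=1

Answer: W..B
WBB.
.W..
W...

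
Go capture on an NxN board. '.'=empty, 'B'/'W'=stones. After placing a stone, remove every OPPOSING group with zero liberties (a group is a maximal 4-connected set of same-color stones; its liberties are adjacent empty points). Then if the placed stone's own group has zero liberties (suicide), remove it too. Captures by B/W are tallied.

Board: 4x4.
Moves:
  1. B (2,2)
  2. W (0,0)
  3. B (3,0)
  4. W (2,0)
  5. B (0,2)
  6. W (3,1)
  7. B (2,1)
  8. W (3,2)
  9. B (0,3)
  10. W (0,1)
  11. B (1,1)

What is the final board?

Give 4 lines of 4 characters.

Answer: WWBB
.B..
WBB.
.WW.

Derivation:
Move 1: B@(2,2) -> caps B=0 W=0
Move 2: W@(0,0) -> caps B=0 W=0
Move 3: B@(3,0) -> caps B=0 W=0
Move 4: W@(2,0) -> caps B=0 W=0
Move 5: B@(0,2) -> caps B=0 W=0
Move 6: W@(3,1) -> caps B=0 W=1
Move 7: B@(2,1) -> caps B=0 W=1
Move 8: W@(3,2) -> caps B=0 W=1
Move 9: B@(0,3) -> caps B=0 W=1
Move 10: W@(0,1) -> caps B=0 W=1
Move 11: B@(1,1) -> caps B=0 W=1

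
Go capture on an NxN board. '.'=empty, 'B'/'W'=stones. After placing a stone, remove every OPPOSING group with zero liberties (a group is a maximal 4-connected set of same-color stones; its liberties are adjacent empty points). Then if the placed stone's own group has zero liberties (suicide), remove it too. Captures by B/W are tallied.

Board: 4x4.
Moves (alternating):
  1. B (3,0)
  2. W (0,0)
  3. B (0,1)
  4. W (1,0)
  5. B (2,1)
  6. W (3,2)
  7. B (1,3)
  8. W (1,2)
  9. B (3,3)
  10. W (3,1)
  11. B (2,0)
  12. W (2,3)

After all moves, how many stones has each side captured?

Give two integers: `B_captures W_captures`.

Answer: 0 1

Derivation:
Move 1: B@(3,0) -> caps B=0 W=0
Move 2: W@(0,0) -> caps B=0 W=0
Move 3: B@(0,1) -> caps B=0 W=0
Move 4: W@(1,0) -> caps B=0 W=0
Move 5: B@(2,1) -> caps B=0 W=0
Move 6: W@(3,2) -> caps B=0 W=0
Move 7: B@(1,3) -> caps B=0 W=0
Move 8: W@(1,2) -> caps B=0 W=0
Move 9: B@(3,3) -> caps B=0 W=0
Move 10: W@(3,1) -> caps B=0 W=0
Move 11: B@(2,0) -> caps B=0 W=0
Move 12: W@(2,3) -> caps B=0 W=1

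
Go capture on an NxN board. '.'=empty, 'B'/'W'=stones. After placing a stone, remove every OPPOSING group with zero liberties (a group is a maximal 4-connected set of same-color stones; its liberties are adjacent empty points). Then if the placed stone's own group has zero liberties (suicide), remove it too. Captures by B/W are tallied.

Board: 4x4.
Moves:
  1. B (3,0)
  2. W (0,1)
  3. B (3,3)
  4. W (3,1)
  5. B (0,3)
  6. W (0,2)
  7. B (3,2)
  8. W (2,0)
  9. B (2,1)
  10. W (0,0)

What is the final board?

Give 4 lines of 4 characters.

Move 1: B@(3,0) -> caps B=0 W=0
Move 2: W@(0,1) -> caps B=0 W=0
Move 3: B@(3,3) -> caps B=0 W=0
Move 4: W@(3,1) -> caps B=0 W=0
Move 5: B@(0,3) -> caps B=0 W=0
Move 6: W@(0,2) -> caps B=0 W=0
Move 7: B@(3,2) -> caps B=0 W=0
Move 8: W@(2,0) -> caps B=0 W=1
Move 9: B@(2,1) -> caps B=0 W=1
Move 10: W@(0,0) -> caps B=0 W=1

Answer: WWWB
....
WB..
.WBB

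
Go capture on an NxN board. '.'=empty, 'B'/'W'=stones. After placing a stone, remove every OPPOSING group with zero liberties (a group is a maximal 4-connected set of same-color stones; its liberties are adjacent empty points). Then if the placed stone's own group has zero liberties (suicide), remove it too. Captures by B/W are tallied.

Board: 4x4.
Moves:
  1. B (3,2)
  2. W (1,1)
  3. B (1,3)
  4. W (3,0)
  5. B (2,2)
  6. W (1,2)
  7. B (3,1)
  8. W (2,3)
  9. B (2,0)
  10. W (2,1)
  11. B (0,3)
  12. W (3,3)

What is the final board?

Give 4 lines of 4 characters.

Move 1: B@(3,2) -> caps B=0 W=0
Move 2: W@(1,1) -> caps B=0 W=0
Move 3: B@(1,3) -> caps B=0 W=0
Move 4: W@(3,0) -> caps B=0 W=0
Move 5: B@(2,2) -> caps B=0 W=0
Move 6: W@(1,2) -> caps B=0 W=0
Move 7: B@(3,1) -> caps B=0 W=0
Move 8: W@(2,3) -> caps B=0 W=0
Move 9: B@(2,0) -> caps B=1 W=0
Move 10: W@(2,1) -> caps B=1 W=0
Move 11: B@(0,3) -> caps B=1 W=0
Move 12: W@(3,3) -> caps B=1 W=0

Answer: ...B
.WWB
BWB.
.BB.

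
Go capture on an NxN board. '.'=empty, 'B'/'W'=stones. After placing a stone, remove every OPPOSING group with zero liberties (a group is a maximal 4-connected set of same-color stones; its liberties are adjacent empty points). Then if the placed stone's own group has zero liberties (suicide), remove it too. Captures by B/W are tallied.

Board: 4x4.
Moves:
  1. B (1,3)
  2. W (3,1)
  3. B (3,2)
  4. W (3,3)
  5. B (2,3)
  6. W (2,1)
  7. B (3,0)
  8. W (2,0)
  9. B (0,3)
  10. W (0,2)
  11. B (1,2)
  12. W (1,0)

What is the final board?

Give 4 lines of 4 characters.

Answer: ..WB
W.BB
WW.B
.WB.

Derivation:
Move 1: B@(1,3) -> caps B=0 W=0
Move 2: W@(3,1) -> caps B=0 W=0
Move 3: B@(3,2) -> caps B=0 W=0
Move 4: W@(3,3) -> caps B=0 W=0
Move 5: B@(2,3) -> caps B=1 W=0
Move 6: W@(2,1) -> caps B=1 W=0
Move 7: B@(3,0) -> caps B=1 W=0
Move 8: W@(2,0) -> caps B=1 W=1
Move 9: B@(0,3) -> caps B=1 W=1
Move 10: W@(0,2) -> caps B=1 W=1
Move 11: B@(1,2) -> caps B=1 W=1
Move 12: W@(1,0) -> caps B=1 W=1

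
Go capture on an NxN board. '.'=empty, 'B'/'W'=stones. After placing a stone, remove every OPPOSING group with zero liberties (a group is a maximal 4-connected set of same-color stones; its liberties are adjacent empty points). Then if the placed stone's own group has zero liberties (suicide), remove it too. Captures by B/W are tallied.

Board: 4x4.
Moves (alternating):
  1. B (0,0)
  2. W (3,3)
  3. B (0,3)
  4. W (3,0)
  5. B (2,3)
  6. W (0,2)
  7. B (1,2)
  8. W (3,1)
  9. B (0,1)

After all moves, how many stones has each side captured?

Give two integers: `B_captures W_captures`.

Move 1: B@(0,0) -> caps B=0 W=0
Move 2: W@(3,3) -> caps B=0 W=0
Move 3: B@(0,3) -> caps B=0 W=0
Move 4: W@(3,0) -> caps B=0 W=0
Move 5: B@(2,3) -> caps B=0 W=0
Move 6: W@(0,2) -> caps B=0 W=0
Move 7: B@(1,2) -> caps B=0 W=0
Move 8: W@(3,1) -> caps B=0 W=0
Move 9: B@(0,1) -> caps B=1 W=0

Answer: 1 0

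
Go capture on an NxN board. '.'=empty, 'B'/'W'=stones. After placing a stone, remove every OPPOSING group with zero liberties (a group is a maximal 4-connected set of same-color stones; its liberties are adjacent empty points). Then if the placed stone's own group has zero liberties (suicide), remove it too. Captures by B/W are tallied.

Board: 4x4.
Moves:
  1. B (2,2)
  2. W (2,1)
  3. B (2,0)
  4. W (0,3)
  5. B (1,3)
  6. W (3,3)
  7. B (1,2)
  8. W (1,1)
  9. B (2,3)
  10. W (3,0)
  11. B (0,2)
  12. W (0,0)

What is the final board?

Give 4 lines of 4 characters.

Move 1: B@(2,2) -> caps B=0 W=0
Move 2: W@(2,1) -> caps B=0 W=0
Move 3: B@(2,0) -> caps B=0 W=0
Move 4: W@(0,3) -> caps B=0 W=0
Move 5: B@(1,3) -> caps B=0 W=0
Move 6: W@(3,3) -> caps B=0 W=0
Move 7: B@(1,2) -> caps B=0 W=0
Move 8: W@(1,1) -> caps B=0 W=0
Move 9: B@(2,3) -> caps B=0 W=0
Move 10: W@(3,0) -> caps B=0 W=0
Move 11: B@(0,2) -> caps B=1 W=0
Move 12: W@(0,0) -> caps B=1 W=0

Answer: W.B.
.WBB
BWBB
W..W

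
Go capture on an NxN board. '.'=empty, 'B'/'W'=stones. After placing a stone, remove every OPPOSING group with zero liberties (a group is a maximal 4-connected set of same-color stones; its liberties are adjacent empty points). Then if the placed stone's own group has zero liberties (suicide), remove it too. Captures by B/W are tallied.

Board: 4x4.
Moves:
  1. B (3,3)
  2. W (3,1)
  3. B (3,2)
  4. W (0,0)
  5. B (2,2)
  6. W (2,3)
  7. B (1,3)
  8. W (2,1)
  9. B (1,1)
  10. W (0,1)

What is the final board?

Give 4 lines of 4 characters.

Answer: WW..
.B.B
.WB.
.WBB

Derivation:
Move 1: B@(3,3) -> caps B=0 W=0
Move 2: W@(3,1) -> caps B=0 W=0
Move 3: B@(3,2) -> caps B=0 W=0
Move 4: W@(0,0) -> caps B=0 W=0
Move 5: B@(2,2) -> caps B=0 W=0
Move 6: W@(2,3) -> caps B=0 W=0
Move 7: B@(1,3) -> caps B=1 W=0
Move 8: W@(2,1) -> caps B=1 W=0
Move 9: B@(1,1) -> caps B=1 W=0
Move 10: W@(0,1) -> caps B=1 W=0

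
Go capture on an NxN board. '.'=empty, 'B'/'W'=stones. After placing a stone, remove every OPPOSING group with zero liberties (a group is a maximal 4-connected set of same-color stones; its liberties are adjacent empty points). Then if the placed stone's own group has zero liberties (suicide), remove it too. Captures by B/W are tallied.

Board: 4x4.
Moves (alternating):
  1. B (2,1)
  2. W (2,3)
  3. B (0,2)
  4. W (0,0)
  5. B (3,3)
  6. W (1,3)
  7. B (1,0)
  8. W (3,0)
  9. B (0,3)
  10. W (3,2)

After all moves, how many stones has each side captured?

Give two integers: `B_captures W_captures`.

Move 1: B@(2,1) -> caps B=0 W=0
Move 2: W@(2,3) -> caps B=0 W=0
Move 3: B@(0,2) -> caps B=0 W=0
Move 4: W@(0,0) -> caps B=0 W=0
Move 5: B@(3,3) -> caps B=0 W=0
Move 6: W@(1,3) -> caps B=0 W=0
Move 7: B@(1,0) -> caps B=0 W=0
Move 8: W@(3,0) -> caps B=0 W=0
Move 9: B@(0,3) -> caps B=0 W=0
Move 10: W@(3,2) -> caps B=0 W=1

Answer: 0 1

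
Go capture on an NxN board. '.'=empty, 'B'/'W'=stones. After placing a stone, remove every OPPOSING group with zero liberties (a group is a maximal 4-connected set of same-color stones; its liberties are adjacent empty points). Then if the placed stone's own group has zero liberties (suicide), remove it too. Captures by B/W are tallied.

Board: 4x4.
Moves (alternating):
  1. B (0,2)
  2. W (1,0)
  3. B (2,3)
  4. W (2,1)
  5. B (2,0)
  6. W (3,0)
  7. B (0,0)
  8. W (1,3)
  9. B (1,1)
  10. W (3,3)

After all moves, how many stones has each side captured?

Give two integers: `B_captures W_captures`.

Answer: 0 1

Derivation:
Move 1: B@(0,2) -> caps B=0 W=0
Move 2: W@(1,0) -> caps B=0 W=0
Move 3: B@(2,3) -> caps B=0 W=0
Move 4: W@(2,1) -> caps B=0 W=0
Move 5: B@(2,0) -> caps B=0 W=0
Move 6: W@(3,0) -> caps B=0 W=1
Move 7: B@(0,0) -> caps B=0 W=1
Move 8: W@(1,3) -> caps B=0 W=1
Move 9: B@(1,1) -> caps B=0 W=1
Move 10: W@(3,3) -> caps B=0 W=1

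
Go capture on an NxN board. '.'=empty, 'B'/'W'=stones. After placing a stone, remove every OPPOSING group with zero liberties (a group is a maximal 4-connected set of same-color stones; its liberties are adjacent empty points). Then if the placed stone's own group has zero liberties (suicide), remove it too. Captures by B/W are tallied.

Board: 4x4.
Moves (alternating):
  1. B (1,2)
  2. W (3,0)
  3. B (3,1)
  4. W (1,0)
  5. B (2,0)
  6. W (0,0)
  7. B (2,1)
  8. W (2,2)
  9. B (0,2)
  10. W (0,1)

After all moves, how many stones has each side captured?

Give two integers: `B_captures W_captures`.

Move 1: B@(1,2) -> caps B=0 W=0
Move 2: W@(3,0) -> caps B=0 W=0
Move 3: B@(3,1) -> caps B=0 W=0
Move 4: W@(1,0) -> caps B=0 W=0
Move 5: B@(2,0) -> caps B=1 W=0
Move 6: W@(0,0) -> caps B=1 W=0
Move 7: B@(2,1) -> caps B=1 W=0
Move 8: W@(2,2) -> caps B=1 W=0
Move 9: B@(0,2) -> caps B=1 W=0
Move 10: W@(0,1) -> caps B=1 W=0

Answer: 1 0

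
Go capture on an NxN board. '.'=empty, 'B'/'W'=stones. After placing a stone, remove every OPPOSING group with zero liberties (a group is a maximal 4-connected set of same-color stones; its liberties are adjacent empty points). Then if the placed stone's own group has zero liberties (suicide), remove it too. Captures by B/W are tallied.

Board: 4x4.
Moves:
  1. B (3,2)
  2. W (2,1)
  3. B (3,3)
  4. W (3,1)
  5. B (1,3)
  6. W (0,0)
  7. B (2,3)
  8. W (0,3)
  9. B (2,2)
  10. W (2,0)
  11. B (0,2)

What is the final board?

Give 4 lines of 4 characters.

Answer: W.B.
...B
WWBB
.WBB

Derivation:
Move 1: B@(3,2) -> caps B=0 W=0
Move 2: W@(2,1) -> caps B=0 W=0
Move 3: B@(3,3) -> caps B=0 W=0
Move 4: W@(3,1) -> caps B=0 W=0
Move 5: B@(1,3) -> caps B=0 W=0
Move 6: W@(0,0) -> caps B=0 W=0
Move 7: B@(2,3) -> caps B=0 W=0
Move 8: W@(0,3) -> caps B=0 W=0
Move 9: B@(2,2) -> caps B=0 W=0
Move 10: W@(2,0) -> caps B=0 W=0
Move 11: B@(0,2) -> caps B=1 W=0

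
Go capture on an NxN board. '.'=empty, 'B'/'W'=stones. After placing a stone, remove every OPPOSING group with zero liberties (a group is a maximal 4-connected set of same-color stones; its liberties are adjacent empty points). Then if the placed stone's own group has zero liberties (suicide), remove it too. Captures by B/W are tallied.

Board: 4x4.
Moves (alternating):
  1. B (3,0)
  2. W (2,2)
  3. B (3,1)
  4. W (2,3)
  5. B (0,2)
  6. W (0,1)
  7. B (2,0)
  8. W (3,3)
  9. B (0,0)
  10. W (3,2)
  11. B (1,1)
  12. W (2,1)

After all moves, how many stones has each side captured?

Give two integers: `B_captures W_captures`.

Answer: 1 0

Derivation:
Move 1: B@(3,0) -> caps B=0 W=0
Move 2: W@(2,2) -> caps B=0 W=0
Move 3: B@(3,1) -> caps B=0 W=0
Move 4: W@(2,3) -> caps B=0 W=0
Move 5: B@(0,2) -> caps B=0 W=0
Move 6: W@(0,1) -> caps B=0 W=0
Move 7: B@(2,0) -> caps B=0 W=0
Move 8: W@(3,3) -> caps B=0 W=0
Move 9: B@(0,0) -> caps B=0 W=0
Move 10: W@(3,2) -> caps B=0 W=0
Move 11: B@(1,1) -> caps B=1 W=0
Move 12: W@(2,1) -> caps B=1 W=0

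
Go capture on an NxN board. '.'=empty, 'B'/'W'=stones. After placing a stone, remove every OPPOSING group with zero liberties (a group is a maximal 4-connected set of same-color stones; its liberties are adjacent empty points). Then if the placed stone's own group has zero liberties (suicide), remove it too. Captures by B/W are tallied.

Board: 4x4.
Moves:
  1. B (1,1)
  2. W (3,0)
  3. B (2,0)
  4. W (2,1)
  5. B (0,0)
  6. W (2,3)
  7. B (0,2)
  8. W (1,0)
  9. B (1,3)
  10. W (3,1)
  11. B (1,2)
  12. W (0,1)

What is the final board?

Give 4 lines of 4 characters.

Answer: .WB.
WBBB
.W.W
WW..

Derivation:
Move 1: B@(1,1) -> caps B=0 W=0
Move 2: W@(3,0) -> caps B=0 W=0
Move 3: B@(2,0) -> caps B=0 W=0
Move 4: W@(2,1) -> caps B=0 W=0
Move 5: B@(0,0) -> caps B=0 W=0
Move 6: W@(2,3) -> caps B=0 W=0
Move 7: B@(0,2) -> caps B=0 W=0
Move 8: W@(1,0) -> caps B=0 W=1
Move 9: B@(1,3) -> caps B=0 W=1
Move 10: W@(3,1) -> caps B=0 W=1
Move 11: B@(1,2) -> caps B=0 W=1
Move 12: W@(0,1) -> caps B=0 W=2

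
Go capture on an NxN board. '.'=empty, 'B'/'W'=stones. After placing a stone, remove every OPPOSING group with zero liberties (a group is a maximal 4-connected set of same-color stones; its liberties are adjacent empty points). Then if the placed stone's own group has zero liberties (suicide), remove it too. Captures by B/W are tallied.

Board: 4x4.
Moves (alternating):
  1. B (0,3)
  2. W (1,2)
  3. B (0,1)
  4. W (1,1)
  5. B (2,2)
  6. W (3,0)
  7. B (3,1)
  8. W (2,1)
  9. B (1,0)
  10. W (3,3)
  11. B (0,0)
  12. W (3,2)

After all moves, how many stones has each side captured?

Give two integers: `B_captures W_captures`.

Answer: 0 1

Derivation:
Move 1: B@(0,3) -> caps B=0 W=0
Move 2: W@(1,2) -> caps B=0 W=0
Move 3: B@(0,1) -> caps B=0 W=0
Move 4: W@(1,1) -> caps B=0 W=0
Move 5: B@(2,2) -> caps B=0 W=0
Move 6: W@(3,0) -> caps B=0 W=0
Move 7: B@(3,1) -> caps B=0 W=0
Move 8: W@(2,1) -> caps B=0 W=0
Move 9: B@(1,0) -> caps B=0 W=0
Move 10: W@(3,3) -> caps B=0 W=0
Move 11: B@(0,0) -> caps B=0 W=0
Move 12: W@(3,2) -> caps B=0 W=1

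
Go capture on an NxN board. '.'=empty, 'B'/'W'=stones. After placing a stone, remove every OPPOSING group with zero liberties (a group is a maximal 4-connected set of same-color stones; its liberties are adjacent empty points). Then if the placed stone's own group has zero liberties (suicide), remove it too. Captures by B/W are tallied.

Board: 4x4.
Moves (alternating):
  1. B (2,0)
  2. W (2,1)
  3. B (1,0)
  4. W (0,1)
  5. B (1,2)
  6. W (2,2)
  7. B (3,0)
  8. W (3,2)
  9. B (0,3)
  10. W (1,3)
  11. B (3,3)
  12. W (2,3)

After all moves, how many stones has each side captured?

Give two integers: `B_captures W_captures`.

Answer: 0 1

Derivation:
Move 1: B@(2,0) -> caps B=0 W=0
Move 2: W@(2,1) -> caps B=0 W=0
Move 3: B@(1,0) -> caps B=0 W=0
Move 4: W@(0,1) -> caps B=0 W=0
Move 5: B@(1,2) -> caps B=0 W=0
Move 6: W@(2,2) -> caps B=0 W=0
Move 7: B@(3,0) -> caps B=0 W=0
Move 8: W@(3,2) -> caps B=0 W=0
Move 9: B@(0,3) -> caps B=0 W=0
Move 10: W@(1,3) -> caps B=0 W=0
Move 11: B@(3,3) -> caps B=0 W=0
Move 12: W@(2,3) -> caps B=0 W=1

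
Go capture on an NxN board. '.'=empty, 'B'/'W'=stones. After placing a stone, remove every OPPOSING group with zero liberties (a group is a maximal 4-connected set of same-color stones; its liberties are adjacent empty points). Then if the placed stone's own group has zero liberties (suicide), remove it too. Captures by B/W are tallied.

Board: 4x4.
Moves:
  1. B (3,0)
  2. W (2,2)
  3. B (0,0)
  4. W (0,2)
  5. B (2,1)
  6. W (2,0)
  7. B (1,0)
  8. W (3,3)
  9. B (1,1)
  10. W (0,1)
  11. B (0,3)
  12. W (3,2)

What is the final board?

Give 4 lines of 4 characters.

Move 1: B@(3,0) -> caps B=0 W=0
Move 2: W@(2,2) -> caps B=0 W=0
Move 3: B@(0,0) -> caps B=0 W=0
Move 4: W@(0,2) -> caps B=0 W=0
Move 5: B@(2,1) -> caps B=0 W=0
Move 6: W@(2,0) -> caps B=0 W=0
Move 7: B@(1,0) -> caps B=1 W=0
Move 8: W@(3,3) -> caps B=1 W=0
Move 9: B@(1,1) -> caps B=1 W=0
Move 10: W@(0,1) -> caps B=1 W=0
Move 11: B@(0,3) -> caps B=1 W=0
Move 12: W@(3,2) -> caps B=1 W=0

Answer: BWWB
BB..
.BW.
B.WW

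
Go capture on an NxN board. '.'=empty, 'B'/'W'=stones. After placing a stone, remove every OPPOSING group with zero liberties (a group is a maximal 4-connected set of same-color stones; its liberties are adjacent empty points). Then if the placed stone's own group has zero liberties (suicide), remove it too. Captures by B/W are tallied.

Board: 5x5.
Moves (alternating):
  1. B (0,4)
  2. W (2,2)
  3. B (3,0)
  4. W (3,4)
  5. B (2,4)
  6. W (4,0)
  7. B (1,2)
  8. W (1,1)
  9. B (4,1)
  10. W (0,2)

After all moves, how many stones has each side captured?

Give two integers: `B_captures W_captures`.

Move 1: B@(0,4) -> caps B=0 W=0
Move 2: W@(2,2) -> caps B=0 W=0
Move 3: B@(3,0) -> caps B=0 W=0
Move 4: W@(3,4) -> caps B=0 W=0
Move 5: B@(2,4) -> caps B=0 W=0
Move 6: W@(4,0) -> caps B=0 W=0
Move 7: B@(1,2) -> caps B=0 W=0
Move 8: W@(1,1) -> caps B=0 W=0
Move 9: B@(4,1) -> caps B=1 W=0
Move 10: W@(0,2) -> caps B=1 W=0

Answer: 1 0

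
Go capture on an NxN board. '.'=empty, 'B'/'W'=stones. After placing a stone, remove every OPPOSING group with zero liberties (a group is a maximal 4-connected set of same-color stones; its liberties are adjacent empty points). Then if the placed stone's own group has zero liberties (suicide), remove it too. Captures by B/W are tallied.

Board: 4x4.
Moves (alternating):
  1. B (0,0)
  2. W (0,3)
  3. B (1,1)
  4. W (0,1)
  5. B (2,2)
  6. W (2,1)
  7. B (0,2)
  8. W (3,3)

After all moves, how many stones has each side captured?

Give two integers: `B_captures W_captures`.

Move 1: B@(0,0) -> caps B=0 W=0
Move 2: W@(0,3) -> caps B=0 W=0
Move 3: B@(1,1) -> caps B=0 W=0
Move 4: W@(0,1) -> caps B=0 W=0
Move 5: B@(2,2) -> caps B=0 W=0
Move 6: W@(2,1) -> caps B=0 W=0
Move 7: B@(0,2) -> caps B=1 W=0
Move 8: W@(3,3) -> caps B=1 W=0

Answer: 1 0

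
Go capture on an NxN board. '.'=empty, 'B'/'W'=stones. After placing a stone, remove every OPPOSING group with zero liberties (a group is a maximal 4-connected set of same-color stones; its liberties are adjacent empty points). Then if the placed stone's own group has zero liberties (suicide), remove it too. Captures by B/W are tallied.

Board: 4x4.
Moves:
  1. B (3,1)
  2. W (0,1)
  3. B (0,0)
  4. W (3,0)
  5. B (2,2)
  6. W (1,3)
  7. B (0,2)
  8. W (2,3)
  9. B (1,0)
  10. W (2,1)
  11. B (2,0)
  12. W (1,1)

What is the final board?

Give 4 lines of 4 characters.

Move 1: B@(3,1) -> caps B=0 W=0
Move 2: W@(0,1) -> caps B=0 W=0
Move 3: B@(0,0) -> caps B=0 W=0
Move 4: W@(3,0) -> caps B=0 W=0
Move 5: B@(2,2) -> caps B=0 W=0
Move 6: W@(1,3) -> caps B=0 W=0
Move 7: B@(0,2) -> caps B=0 W=0
Move 8: W@(2,3) -> caps B=0 W=0
Move 9: B@(1,0) -> caps B=0 W=0
Move 10: W@(2,1) -> caps B=0 W=0
Move 11: B@(2,0) -> caps B=1 W=0
Move 12: W@(1,1) -> caps B=1 W=0

Answer: BWB.
BW.W
BWBW
.B..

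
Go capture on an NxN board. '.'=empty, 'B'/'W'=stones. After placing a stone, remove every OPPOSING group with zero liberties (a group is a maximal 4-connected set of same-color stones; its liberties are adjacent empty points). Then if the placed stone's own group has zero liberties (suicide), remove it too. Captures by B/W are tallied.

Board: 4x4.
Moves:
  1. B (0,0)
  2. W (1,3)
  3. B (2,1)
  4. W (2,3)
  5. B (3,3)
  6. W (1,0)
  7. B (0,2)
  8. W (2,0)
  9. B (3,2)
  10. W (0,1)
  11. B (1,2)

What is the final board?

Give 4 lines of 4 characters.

Answer: .WB.
W.BW
WB.W
..BB

Derivation:
Move 1: B@(0,0) -> caps B=0 W=0
Move 2: W@(1,3) -> caps B=0 W=0
Move 3: B@(2,1) -> caps B=0 W=0
Move 4: W@(2,3) -> caps B=0 W=0
Move 5: B@(3,3) -> caps B=0 W=0
Move 6: W@(1,0) -> caps B=0 W=0
Move 7: B@(0,2) -> caps B=0 W=0
Move 8: W@(2,0) -> caps B=0 W=0
Move 9: B@(3,2) -> caps B=0 W=0
Move 10: W@(0,1) -> caps B=0 W=1
Move 11: B@(1,2) -> caps B=0 W=1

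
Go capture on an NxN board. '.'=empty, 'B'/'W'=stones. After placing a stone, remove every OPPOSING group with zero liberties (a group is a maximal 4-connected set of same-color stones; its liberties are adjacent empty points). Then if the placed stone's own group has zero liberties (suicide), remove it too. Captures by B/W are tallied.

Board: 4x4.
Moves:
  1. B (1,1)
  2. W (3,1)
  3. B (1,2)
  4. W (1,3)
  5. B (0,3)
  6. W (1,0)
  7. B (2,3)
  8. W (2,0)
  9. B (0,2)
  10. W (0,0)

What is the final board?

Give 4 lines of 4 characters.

Answer: W.BB
WBB.
W..B
.W..

Derivation:
Move 1: B@(1,1) -> caps B=0 W=0
Move 2: W@(3,1) -> caps B=0 W=0
Move 3: B@(1,2) -> caps B=0 W=0
Move 4: W@(1,3) -> caps B=0 W=0
Move 5: B@(0,3) -> caps B=0 W=0
Move 6: W@(1,0) -> caps B=0 W=0
Move 7: B@(2,3) -> caps B=1 W=0
Move 8: W@(2,0) -> caps B=1 W=0
Move 9: B@(0,2) -> caps B=1 W=0
Move 10: W@(0,0) -> caps B=1 W=0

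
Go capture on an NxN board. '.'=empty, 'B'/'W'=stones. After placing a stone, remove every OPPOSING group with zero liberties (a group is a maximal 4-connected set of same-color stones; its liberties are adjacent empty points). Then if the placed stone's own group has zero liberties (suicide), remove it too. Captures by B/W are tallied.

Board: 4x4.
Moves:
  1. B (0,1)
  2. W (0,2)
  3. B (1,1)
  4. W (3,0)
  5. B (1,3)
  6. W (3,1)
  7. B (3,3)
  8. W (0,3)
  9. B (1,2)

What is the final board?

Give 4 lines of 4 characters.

Move 1: B@(0,1) -> caps B=0 W=0
Move 2: W@(0,2) -> caps B=0 W=0
Move 3: B@(1,1) -> caps B=0 W=0
Move 4: W@(3,0) -> caps B=0 W=0
Move 5: B@(1,3) -> caps B=0 W=0
Move 6: W@(3,1) -> caps B=0 W=0
Move 7: B@(3,3) -> caps B=0 W=0
Move 8: W@(0,3) -> caps B=0 W=0
Move 9: B@(1,2) -> caps B=2 W=0

Answer: .B..
.BBB
....
WW.B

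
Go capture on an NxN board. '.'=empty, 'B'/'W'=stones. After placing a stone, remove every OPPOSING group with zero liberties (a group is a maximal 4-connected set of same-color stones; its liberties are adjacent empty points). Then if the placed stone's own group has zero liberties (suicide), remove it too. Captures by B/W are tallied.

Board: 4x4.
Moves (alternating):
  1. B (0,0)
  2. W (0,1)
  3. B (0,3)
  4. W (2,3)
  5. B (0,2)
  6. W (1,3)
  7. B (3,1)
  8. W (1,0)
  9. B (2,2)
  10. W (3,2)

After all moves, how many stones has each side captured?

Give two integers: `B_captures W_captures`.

Answer: 0 1

Derivation:
Move 1: B@(0,0) -> caps B=0 W=0
Move 2: W@(0,1) -> caps B=0 W=0
Move 3: B@(0,3) -> caps B=0 W=0
Move 4: W@(2,3) -> caps B=0 W=0
Move 5: B@(0,2) -> caps B=0 W=0
Move 6: W@(1,3) -> caps B=0 W=0
Move 7: B@(3,1) -> caps B=0 W=0
Move 8: W@(1,0) -> caps B=0 W=1
Move 9: B@(2,2) -> caps B=0 W=1
Move 10: W@(3,2) -> caps B=0 W=1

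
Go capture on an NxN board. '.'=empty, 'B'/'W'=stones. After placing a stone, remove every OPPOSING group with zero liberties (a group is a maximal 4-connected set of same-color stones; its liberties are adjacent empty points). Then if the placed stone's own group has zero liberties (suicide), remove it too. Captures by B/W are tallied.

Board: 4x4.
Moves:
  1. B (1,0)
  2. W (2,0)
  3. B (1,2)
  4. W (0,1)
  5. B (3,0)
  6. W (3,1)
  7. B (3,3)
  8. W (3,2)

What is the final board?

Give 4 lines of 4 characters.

Move 1: B@(1,0) -> caps B=0 W=0
Move 2: W@(2,0) -> caps B=0 W=0
Move 3: B@(1,2) -> caps B=0 W=0
Move 4: W@(0,1) -> caps B=0 W=0
Move 5: B@(3,0) -> caps B=0 W=0
Move 6: W@(3,1) -> caps B=0 W=1
Move 7: B@(3,3) -> caps B=0 W=1
Move 8: W@(3,2) -> caps B=0 W=1

Answer: .W..
B.B.
W...
.WWB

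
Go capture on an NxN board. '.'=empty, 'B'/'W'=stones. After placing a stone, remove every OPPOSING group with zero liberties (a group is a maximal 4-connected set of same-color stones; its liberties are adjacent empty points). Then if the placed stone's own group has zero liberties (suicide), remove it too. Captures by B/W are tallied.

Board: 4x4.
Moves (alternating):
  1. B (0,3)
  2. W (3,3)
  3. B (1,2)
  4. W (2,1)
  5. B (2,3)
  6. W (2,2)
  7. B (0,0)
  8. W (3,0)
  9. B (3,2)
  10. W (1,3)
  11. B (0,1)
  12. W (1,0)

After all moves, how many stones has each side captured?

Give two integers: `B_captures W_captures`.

Move 1: B@(0,3) -> caps B=0 W=0
Move 2: W@(3,3) -> caps B=0 W=0
Move 3: B@(1,2) -> caps B=0 W=0
Move 4: W@(2,1) -> caps B=0 W=0
Move 5: B@(2,3) -> caps B=0 W=0
Move 6: W@(2,2) -> caps B=0 W=0
Move 7: B@(0,0) -> caps B=0 W=0
Move 8: W@(3,0) -> caps B=0 W=0
Move 9: B@(3,2) -> caps B=1 W=0
Move 10: W@(1,3) -> caps B=1 W=0
Move 11: B@(0,1) -> caps B=1 W=0
Move 12: W@(1,0) -> caps B=1 W=0

Answer: 1 0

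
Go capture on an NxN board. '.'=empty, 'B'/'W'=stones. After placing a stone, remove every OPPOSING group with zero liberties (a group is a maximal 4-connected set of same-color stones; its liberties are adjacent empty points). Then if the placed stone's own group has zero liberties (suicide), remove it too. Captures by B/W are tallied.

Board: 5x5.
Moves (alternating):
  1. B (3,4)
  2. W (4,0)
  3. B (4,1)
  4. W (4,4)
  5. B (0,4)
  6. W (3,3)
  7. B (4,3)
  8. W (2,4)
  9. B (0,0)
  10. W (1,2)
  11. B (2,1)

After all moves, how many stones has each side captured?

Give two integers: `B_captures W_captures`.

Move 1: B@(3,4) -> caps B=0 W=0
Move 2: W@(4,0) -> caps B=0 W=0
Move 3: B@(4,1) -> caps B=0 W=0
Move 4: W@(4,4) -> caps B=0 W=0
Move 5: B@(0,4) -> caps B=0 W=0
Move 6: W@(3,3) -> caps B=0 W=0
Move 7: B@(4,3) -> caps B=1 W=0
Move 8: W@(2,4) -> caps B=1 W=0
Move 9: B@(0,0) -> caps B=1 W=0
Move 10: W@(1,2) -> caps B=1 W=0
Move 11: B@(2,1) -> caps B=1 W=0

Answer: 1 0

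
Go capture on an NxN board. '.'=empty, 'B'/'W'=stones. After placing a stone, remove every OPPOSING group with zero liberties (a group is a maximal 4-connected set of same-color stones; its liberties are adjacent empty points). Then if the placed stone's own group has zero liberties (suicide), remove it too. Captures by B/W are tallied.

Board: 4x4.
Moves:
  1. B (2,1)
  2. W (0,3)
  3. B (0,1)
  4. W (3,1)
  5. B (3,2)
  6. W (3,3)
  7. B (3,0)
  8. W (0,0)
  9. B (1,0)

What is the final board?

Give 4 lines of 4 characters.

Move 1: B@(2,1) -> caps B=0 W=0
Move 2: W@(0,3) -> caps B=0 W=0
Move 3: B@(0,1) -> caps B=0 W=0
Move 4: W@(3,1) -> caps B=0 W=0
Move 5: B@(3,2) -> caps B=0 W=0
Move 6: W@(3,3) -> caps B=0 W=0
Move 7: B@(3,0) -> caps B=1 W=0
Move 8: W@(0,0) -> caps B=1 W=0
Move 9: B@(1,0) -> caps B=2 W=0

Answer: .B.W
B...
.B..
B.BW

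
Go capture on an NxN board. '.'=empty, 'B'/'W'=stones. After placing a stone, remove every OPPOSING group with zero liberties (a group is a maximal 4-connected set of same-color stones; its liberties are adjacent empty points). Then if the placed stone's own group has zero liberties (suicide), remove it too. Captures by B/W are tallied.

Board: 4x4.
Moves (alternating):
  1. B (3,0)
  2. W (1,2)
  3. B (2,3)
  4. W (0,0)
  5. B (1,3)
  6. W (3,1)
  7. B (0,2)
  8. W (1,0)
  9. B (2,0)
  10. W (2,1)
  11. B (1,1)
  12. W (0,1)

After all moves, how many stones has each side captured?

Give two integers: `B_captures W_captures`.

Answer: 0 3

Derivation:
Move 1: B@(3,0) -> caps B=0 W=0
Move 2: W@(1,2) -> caps B=0 W=0
Move 3: B@(2,3) -> caps B=0 W=0
Move 4: W@(0,0) -> caps B=0 W=0
Move 5: B@(1,3) -> caps B=0 W=0
Move 6: W@(3,1) -> caps B=0 W=0
Move 7: B@(0,2) -> caps B=0 W=0
Move 8: W@(1,0) -> caps B=0 W=0
Move 9: B@(2,0) -> caps B=0 W=0
Move 10: W@(2,1) -> caps B=0 W=2
Move 11: B@(1,1) -> caps B=0 W=2
Move 12: W@(0,1) -> caps B=0 W=3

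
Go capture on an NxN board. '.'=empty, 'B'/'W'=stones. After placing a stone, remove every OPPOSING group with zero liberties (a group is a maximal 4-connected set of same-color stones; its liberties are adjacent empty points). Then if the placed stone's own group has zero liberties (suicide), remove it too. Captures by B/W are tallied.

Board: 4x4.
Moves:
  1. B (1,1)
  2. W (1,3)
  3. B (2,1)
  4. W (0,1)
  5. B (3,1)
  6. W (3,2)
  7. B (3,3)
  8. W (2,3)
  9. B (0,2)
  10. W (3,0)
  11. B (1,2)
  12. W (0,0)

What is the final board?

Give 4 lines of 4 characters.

Move 1: B@(1,1) -> caps B=0 W=0
Move 2: W@(1,3) -> caps B=0 W=0
Move 3: B@(2,1) -> caps B=0 W=0
Move 4: W@(0,1) -> caps B=0 W=0
Move 5: B@(3,1) -> caps B=0 W=0
Move 6: W@(3,2) -> caps B=0 W=0
Move 7: B@(3,3) -> caps B=0 W=0
Move 8: W@(2,3) -> caps B=0 W=1
Move 9: B@(0,2) -> caps B=0 W=1
Move 10: W@(3,0) -> caps B=0 W=1
Move 11: B@(1,2) -> caps B=0 W=1
Move 12: W@(0,0) -> caps B=0 W=1

Answer: WWB.
.BBW
.B.W
WBW.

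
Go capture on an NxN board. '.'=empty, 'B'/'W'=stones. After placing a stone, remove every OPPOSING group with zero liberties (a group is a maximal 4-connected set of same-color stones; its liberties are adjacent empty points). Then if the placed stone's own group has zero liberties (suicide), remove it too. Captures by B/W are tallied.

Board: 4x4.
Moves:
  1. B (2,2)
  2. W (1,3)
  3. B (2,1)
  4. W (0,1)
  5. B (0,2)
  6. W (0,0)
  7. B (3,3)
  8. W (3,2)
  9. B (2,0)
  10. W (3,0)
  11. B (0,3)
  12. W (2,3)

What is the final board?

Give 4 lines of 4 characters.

Answer: WWBB
...W
BBBW
W.W.

Derivation:
Move 1: B@(2,2) -> caps B=0 W=0
Move 2: W@(1,3) -> caps B=0 W=0
Move 3: B@(2,1) -> caps B=0 W=0
Move 4: W@(0,1) -> caps B=0 W=0
Move 5: B@(0,2) -> caps B=0 W=0
Move 6: W@(0,0) -> caps B=0 W=0
Move 7: B@(3,3) -> caps B=0 W=0
Move 8: W@(3,2) -> caps B=0 W=0
Move 9: B@(2,0) -> caps B=0 W=0
Move 10: W@(3,0) -> caps B=0 W=0
Move 11: B@(0,3) -> caps B=0 W=0
Move 12: W@(2,3) -> caps B=0 W=1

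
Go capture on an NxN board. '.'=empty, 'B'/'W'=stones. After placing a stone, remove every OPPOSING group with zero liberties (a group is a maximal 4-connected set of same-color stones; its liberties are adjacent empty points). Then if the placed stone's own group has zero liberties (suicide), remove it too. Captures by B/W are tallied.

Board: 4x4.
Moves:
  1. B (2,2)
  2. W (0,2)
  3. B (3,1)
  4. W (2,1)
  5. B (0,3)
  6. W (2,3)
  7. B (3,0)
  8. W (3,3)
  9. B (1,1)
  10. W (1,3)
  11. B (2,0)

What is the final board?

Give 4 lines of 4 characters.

Move 1: B@(2,2) -> caps B=0 W=0
Move 2: W@(0,2) -> caps B=0 W=0
Move 3: B@(3,1) -> caps B=0 W=0
Move 4: W@(2,1) -> caps B=0 W=0
Move 5: B@(0,3) -> caps B=0 W=0
Move 6: W@(2,3) -> caps B=0 W=0
Move 7: B@(3,0) -> caps B=0 W=0
Move 8: W@(3,3) -> caps B=0 W=0
Move 9: B@(1,1) -> caps B=0 W=0
Move 10: W@(1,3) -> caps B=0 W=1
Move 11: B@(2,0) -> caps B=1 W=1

Answer: ..W.
.B.W
B.BW
BB.W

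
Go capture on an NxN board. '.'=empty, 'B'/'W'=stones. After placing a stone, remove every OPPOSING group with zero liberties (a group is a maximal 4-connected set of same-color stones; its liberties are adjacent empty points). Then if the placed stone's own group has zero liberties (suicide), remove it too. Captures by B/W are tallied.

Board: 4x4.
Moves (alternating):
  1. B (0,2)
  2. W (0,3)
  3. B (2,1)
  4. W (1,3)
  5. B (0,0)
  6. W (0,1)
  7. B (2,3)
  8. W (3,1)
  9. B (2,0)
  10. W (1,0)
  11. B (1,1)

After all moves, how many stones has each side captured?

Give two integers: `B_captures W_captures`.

Move 1: B@(0,2) -> caps B=0 W=0
Move 2: W@(0,3) -> caps B=0 W=0
Move 3: B@(2,1) -> caps B=0 W=0
Move 4: W@(1,3) -> caps B=0 W=0
Move 5: B@(0,0) -> caps B=0 W=0
Move 6: W@(0,1) -> caps B=0 W=0
Move 7: B@(2,3) -> caps B=0 W=0
Move 8: W@(3,1) -> caps B=0 W=0
Move 9: B@(2,0) -> caps B=0 W=0
Move 10: W@(1,0) -> caps B=0 W=1
Move 11: B@(1,1) -> caps B=0 W=1

Answer: 0 1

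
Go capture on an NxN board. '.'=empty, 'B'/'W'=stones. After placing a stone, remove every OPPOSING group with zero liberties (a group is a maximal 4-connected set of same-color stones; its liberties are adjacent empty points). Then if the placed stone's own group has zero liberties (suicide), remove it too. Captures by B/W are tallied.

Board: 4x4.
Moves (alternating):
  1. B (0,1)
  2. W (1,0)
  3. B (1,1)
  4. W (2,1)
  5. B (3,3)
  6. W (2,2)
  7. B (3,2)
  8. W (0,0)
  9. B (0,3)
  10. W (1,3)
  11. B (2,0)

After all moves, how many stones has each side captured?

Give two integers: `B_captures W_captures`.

Answer: 2 0

Derivation:
Move 1: B@(0,1) -> caps B=0 W=0
Move 2: W@(1,0) -> caps B=0 W=0
Move 3: B@(1,1) -> caps B=0 W=0
Move 4: W@(2,1) -> caps B=0 W=0
Move 5: B@(3,3) -> caps B=0 W=0
Move 6: W@(2,2) -> caps B=0 W=0
Move 7: B@(3,2) -> caps B=0 W=0
Move 8: W@(0,0) -> caps B=0 W=0
Move 9: B@(0,3) -> caps B=0 W=0
Move 10: W@(1,3) -> caps B=0 W=0
Move 11: B@(2,0) -> caps B=2 W=0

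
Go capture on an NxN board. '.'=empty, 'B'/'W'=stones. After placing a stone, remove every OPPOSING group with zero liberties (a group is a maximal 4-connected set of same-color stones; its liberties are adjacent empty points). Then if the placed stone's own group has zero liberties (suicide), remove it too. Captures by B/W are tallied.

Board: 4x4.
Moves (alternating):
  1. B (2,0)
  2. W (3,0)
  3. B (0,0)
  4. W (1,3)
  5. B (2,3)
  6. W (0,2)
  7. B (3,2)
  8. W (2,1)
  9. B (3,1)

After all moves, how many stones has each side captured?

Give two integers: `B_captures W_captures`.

Answer: 1 0

Derivation:
Move 1: B@(2,0) -> caps B=0 W=0
Move 2: W@(3,0) -> caps B=0 W=0
Move 3: B@(0,0) -> caps B=0 W=0
Move 4: W@(1,3) -> caps B=0 W=0
Move 5: B@(2,3) -> caps B=0 W=0
Move 6: W@(0,2) -> caps B=0 W=0
Move 7: B@(3,2) -> caps B=0 W=0
Move 8: W@(2,1) -> caps B=0 W=0
Move 9: B@(3,1) -> caps B=1 W=0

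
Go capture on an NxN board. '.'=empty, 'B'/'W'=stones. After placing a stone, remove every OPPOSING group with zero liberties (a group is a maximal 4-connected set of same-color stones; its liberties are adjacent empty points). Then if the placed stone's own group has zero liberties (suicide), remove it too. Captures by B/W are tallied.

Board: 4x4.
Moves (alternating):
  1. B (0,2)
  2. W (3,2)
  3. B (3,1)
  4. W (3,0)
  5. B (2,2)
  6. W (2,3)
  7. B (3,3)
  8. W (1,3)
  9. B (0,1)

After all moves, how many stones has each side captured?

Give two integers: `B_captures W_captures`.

Answer: 1 0

Derivation:
Move 1: B@(0,2) -> caps B=0 W=0
Move 2: W@(3,2) -> caps B=0 W=0
Move 3: B@(3,1) -> caps B=0 W=0
Move 4: W@(3,0) -> caps B=0 W=0
Move 5: B@(2,2) -> caps B=0 W=0
Move 6: W@(2,3) -> caps B=0 W=0
Move 7: B@(3,3) -> caps B=1 W=0
Move 8: W@(1,3) -> caps B=1 W=0
Move 9: B@(0,1) -> caps B=1 W=0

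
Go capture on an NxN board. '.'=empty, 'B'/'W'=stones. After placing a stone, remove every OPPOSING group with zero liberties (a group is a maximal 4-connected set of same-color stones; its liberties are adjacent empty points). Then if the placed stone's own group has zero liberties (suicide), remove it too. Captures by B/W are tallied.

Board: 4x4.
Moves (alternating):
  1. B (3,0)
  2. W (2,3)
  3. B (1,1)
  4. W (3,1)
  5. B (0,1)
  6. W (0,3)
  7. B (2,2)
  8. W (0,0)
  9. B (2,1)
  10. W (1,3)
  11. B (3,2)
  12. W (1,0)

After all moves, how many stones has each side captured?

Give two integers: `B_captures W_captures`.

Move 1: B@(3,0) -> caps B=0 W=0
Move 2: W@(2,3) -> caps B=0 W=0
Move 3: B@(1,1) -> caps B=0 W=0
Move 4: W@(3,1) -> caps B=0 W=0
Move 5: B@(0,1) -> caps B=0 W=0
Move 6: W@(0,3) -> caps B=0 W=0
Move 7: B@(2,2) -> caps B=0 W=0
Move 8: W@(0,0) -> caps B=0 W=0
Move 9: B@(2,1) -> caps B=0 W=0
Move 10: W@(1,3) -> caps B=0 W=0
Move 11: B@(3,2) -> caps B=1 W=0
Move 12: W@(1,0) -> caps B=1 W=0

Answer: 1 0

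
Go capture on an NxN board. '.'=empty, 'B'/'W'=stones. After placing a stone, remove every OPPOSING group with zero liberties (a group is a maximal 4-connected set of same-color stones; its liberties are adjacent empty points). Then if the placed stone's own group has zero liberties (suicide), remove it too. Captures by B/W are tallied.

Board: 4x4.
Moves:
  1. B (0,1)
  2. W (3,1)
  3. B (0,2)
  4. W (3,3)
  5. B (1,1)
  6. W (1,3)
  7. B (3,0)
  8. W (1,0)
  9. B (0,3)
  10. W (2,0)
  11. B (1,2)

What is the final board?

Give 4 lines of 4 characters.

Move 1: B@(0,1) -> caps B=0 W=0
Move 2: W@(3,1) -> caps B=0 W=0
Move 3: B@(0,2) -> caps B=0 W=0
Move 4: W@(3,3) -> caps B=0 W=0
Move 5: B@(1,1) -> caps B=0 W=0
Move 6: W@(1,3) -> caps B=0 W=0
Move 7: B@(3,0) -> caps B=0 W=0
Move 8: W@(1,0) -> caps B=0 W=0
Move 9: B@(0,3) -> caps B=0 W=0
Move 10: W@(2,0) -> caps B=0 W=1
Move 11: B@(1,2) -> caps B=0 W=1

Answer: .BBB
WBBW
W...
.W.W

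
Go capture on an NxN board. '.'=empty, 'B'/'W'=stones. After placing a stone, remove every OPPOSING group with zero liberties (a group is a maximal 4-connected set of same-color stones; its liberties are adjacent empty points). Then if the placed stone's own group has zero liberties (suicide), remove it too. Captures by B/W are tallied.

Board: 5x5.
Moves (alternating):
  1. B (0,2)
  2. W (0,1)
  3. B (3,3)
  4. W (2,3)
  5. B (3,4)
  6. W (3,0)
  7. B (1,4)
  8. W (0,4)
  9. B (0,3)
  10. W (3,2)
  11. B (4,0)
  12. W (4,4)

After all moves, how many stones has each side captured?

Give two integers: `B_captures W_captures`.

Move 1: B@(0,2) -> caps B=0 W=0
Move 2: W@(0,1) -> caps B=0 W=0
Move 3: B@(3,3) -> caps B=0 W=0
Move 4: W@(2,3) -> caps B=0 W=0
Move 5: B@(3,4) -> caps B=0 W=0
Move 6: W@(3,0) -> caps B=0 W=0
Move 7: B@(1,4) -> caps B=0 W=0
Move 8: W@(0,4) -> caps B=0 W=0
Move 9: B@(0,3) -> caps B=1 W=0
Move 10: W@(3,2) -> caps B=1 W=0
Move 11: B@(4,0) -> caps B=1 W=0
Move 12: W@(4,4) -> caps B=1 W=0

Answer: 1 0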